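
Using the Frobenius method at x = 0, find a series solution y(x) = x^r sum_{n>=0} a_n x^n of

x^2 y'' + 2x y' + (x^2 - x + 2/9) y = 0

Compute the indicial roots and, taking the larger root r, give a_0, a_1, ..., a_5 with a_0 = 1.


Write in Frobenius form y'' + (p(x)/x) y' + (q(x)/x^2) y = 0:
  p(x) = 2,  q(x) = x^2 - x + 2/9.
Indicial equation: r(r-1) + (2) r + (2/9) = 0 -> roots r_1 = -1/3, r_2 = -2/3.
Take r = r_1 = -1/3. Let y(x) = x^r sum_{n>=0} a_n x^n with a_0 = 1.
Substitute y = x^r sum a_n x^n and match x^{r+n}. The recurrence is
  D(n) a_n - 1 a_{n-1} + 1 a_{n-2} = 0,  where D(n) = (r+n)(r+n-1) + (2)(r+n) + (2/9).
  a_n = [1 a_{n-1} - 1 a_{n-2}] / D(n).
Since the indicial polynomial factors as (r - r_1)(r - r_2), D(n) = (r_1 + n - r_1)(r_1 + n - r_2) = n(n + 1/3).
Evaluating step by step (a_0 = 1):
  n = 1: D(1) = 1(1 + 1/3) = 4/3; numerator = 1(1) = 1; a_1 = (1)/(4/3) = 3/4
  n = 2: D(2) = 2(2 + 1/3) = 14/3; numerator = 1(3/4) - 1(1) = -1/4; a_2 = (-1/4)/(14/3) = -3/56
  n = 3: D(3) = 3(3 + 1/3) = 10; numerator = 1(-3/56) - 1(3/4) = -45/56; a_3 = (-45/56)/(10) = -9/112
  n = 4: D(4) = 4(4 + 1/3) = 52/3; numerator = 1(-9/112) - 1(-3/56) = -3/112; a_4 = (-3/112)/(52/3) = -9/5824
  n = 5: D(5) = 5(5 + 1/3) = 80/3; numerator = 1(-9/5824) - 1(-9/112) = 459/5824; a_5 = (459/5824)/(80/3) = 1377/465920

r = -1/3; a_0 = 1; a_1 = 3/4; a_2 = -3/56; a_3 = -9/112; a_4 = -9/5824; a_5 = 1377/465920


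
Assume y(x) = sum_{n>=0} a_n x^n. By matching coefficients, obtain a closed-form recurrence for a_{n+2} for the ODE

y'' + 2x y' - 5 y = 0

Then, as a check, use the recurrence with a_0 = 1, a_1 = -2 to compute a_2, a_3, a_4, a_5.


Substitute y = sum_n a_n x^n.
y''(x) has coefficient (n+2)(n+1) a_{n+2} at x^n;
2 x y'(x) has coefficient 2 n a_n at x^n (shift);
-5 y(x) has coefficient -5 a_n at x^n.
Matching x^n: (n+2)(n+1) a_{n+2} + (2n - 5) a_n = 0.
Thus a_{n+2} = (-2n + 5) / ((n+1)(n+2)) * a_n.

Check with a_0 = 1, a_1 = -2 (apply the recurrence for n = 0, 1, 2, 3): a_0 = 1, a_1 = -2, a_2 = 5/2, a_3 = -1, a_4 = 5/24, a_5 = 1/20.

a_(n+2) = (-2n + 5) / ((n+1)(n+2)) * a_n; check: a_0 = 1, a_1 = -2, a_2 = 5/2, a_3 = -1, a_4 = 5/24, a_5 = 1/20


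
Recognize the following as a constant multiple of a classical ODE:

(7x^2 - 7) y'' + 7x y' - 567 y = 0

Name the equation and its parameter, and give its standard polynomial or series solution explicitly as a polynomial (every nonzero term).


All three coefficients share the factor -7; dividing through by -7 gives  (1 - x^2) y'' - x y' + 81 y = 0.
This matches the Chebyshev equation (1 - x^2) y'' - x y' + n^2 y = 0 (note the -x y' term, not -2x y') with n^2 = 81, so n = 9; the polynomial solution is T_9(x).
With y = sum_k a_k x^k, matching x^k gives (k+2)(k+1) a_{k+2} = (k^2 - n^2) a_k = (k - 9)(k + 9) a_k. The right side vanishes at k = 9, so the series with the parity of 9 terminates at degree 9.
Standard normalization: leading coefficient of T_n is 2^(n-1), so a_9 = 2^8 = 256. Work downward with a_k = (k+1)(k+2) a_{k+2} / ((k - 9)(k + 9)):
  a_7 = (8)(9)(256) / ((7 - 9)(7 + 9)) = 18432/(-32) = -576
  a_5 = (6)(7)(-576) / ((5 - 9)(5 + 9)) = -24192/(-56) = 432
  a_3 = (4)(5)(432) / ((3 - 9)(3 + 9)) = 8640/(-72) = -120
  a_1 = (2)(3)(-120) / ((1 - 9)(1 + 9)) = -720/(-80) = 9
Hence T_9(x) = 256 x^9 - 576 x^7 + 432 x^5 - 120 x^3 + 9 x.

T_9(x); series = 256 x^9 - 576 x^7 + 432 x^5 - 120 x^3 + 9 x


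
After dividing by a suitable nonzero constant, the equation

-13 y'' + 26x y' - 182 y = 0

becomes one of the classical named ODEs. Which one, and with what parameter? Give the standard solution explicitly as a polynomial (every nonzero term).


All three coefficients share the factor -13; dividing through by -13 gives  y'' - 2x y' + 14 y = 0.
This matches the Hermite equation y'' - 2x y' + 2n y = 0 with 2n = 14, so n = 7; the polynomial solution is H_7(x).
With y = sum_k a_k x^k, matching x^k gives (k+2)(k+1) a_{k+2} = 2(k - n) a_k = 2(k - 7) a_k. The right side vanishes at k = 7, so the series with the parity of 7 terminates at degree 7.
Standard normalization: leading coefficient of H_n is 2^n, so a_7 = 2^7 = 128. Work downward with a_k = (k+1)(k+2) a_{k+2} / (2(k - n)):
  a_5 = (6)(7)(128) / (2(5 - 7)) = 5376/(-4) = -1344
  a_3 = (4)(5)(-1344) / (2(3 - 7)) = -26880/(-8) = 3360
  a_1 = (2)(3)(3360) / (2(1 - 7)) = 20160/(-12) = -1680
Hence H_7(x) = 128 x^7 - 1344 x^5 + 3360 x^3 - 1680 x.

H_7(x); series = 128 x^7 - 1344 x^5 + 3360 x^3 - 1680 x


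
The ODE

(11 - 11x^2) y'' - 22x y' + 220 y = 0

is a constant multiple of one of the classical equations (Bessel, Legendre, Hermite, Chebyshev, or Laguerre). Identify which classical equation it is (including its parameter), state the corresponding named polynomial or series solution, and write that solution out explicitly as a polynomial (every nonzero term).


All three coefficients share the factor 11; dividing through by 11 gives  (1 - x^2) y'' - 2x y' + 20 y = 0.
This matches the Legendre equation (1 - x^2) y'' - 2x y' + n(n+1) y = 0 (note the -2x y' term) with n(n+1) = 20, so n = 4; the polynomial solution is P_4(x).
With y = sum_k a_k x^k, matching x^k gives (k+2)(k+1) a_{k+2} = [k(k+1) - n(n+1)] a_k = (k - 4)(k + 5) a_k. The right side vanishes at k = 4, so the series with the parity of 4 terminates at degree 4.
Standard normalization (P_n(1) = 1): leading coefficient (2n)!/(2^n (n!)^2) = 40320/(16*576) = 35/8, so a_4 = 35/8. Work downward with a_k = (k+1)(k+2) a_{k+2} / ((k - 4)(k + 5)):
  a_2 = (3)(4)(35/8) / ((2 - 4)(2 + 5)) = (105/2)/(-14) = -15/4
  a_0 = (1)(2)(-15/4) / ((0 - 4)(0 + 5)) = (-15/2)/(-20) = 3/8
Hence P_4(x) = 35 x^4/8 - 15 x^2/4 + 3/8.

P_4(x); series = 35 x^4/8 - 15 x^2/4 + 3/8


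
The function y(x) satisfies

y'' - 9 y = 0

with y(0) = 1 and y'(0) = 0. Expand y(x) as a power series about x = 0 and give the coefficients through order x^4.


Ansatz: y(x) = sum_{n>=0} a_n x^n, so y'(x) = sum_{n>=1} n a_n x^(n-1) and y''(x) = sum_{n>=2} n(n-1) a_n x^(n-2).
Substitute into P(x) y'' + Q(x) y' + R(x) y = 0 with P(x) = 1, Q(x) = 0, R(x) = -9, and match powers of x.
Initial conditions: a_0 = 1, a_1 = 0.
Setting the coefficient of each power of x to zero and solving order by order (substituting the coefficients already found):
  x^0: 2 a_2 - 9 a_0 = 0  ->  2 a_2 = 9 a_0 = 9  ->  a_2 = 9/2
  x^1: 6 a_3 - 9 a_1 = 0  ->  6 a_3 = 9 a_1 = 0  ->  a_3 = 0
  x^2: 12 a_4 - 9 a_2 = 0  ->  12 a_4 = 9 a_2 = 81/2  ->  a_4 = 27/8
Truncated series: y(x) = 1 + (9/2) x^2 + (27/8) x^4 + O(x^5).

a_0 = 1; a_1 = 0; a_2 = 9/2; a_3 = 0; a_4 = 27/8


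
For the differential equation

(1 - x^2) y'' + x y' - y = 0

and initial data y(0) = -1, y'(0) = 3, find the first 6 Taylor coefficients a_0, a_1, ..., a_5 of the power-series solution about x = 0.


Ansatz: y(x) = sum_{n>=0} a_n x^n, so y'(x) = sum_{n>=1} n a_n x^(n-1) and y''(x) = sum_{n>=2} n(n-1) a_n x^(n-2).
Substitute into P(x) y'' + Q(x) y' + R(x) y = 0 with P(x) = 1 - x^2, Q(x) = x, R(x) = -1, and match powers of x.
Initial conditions: a_0 = -1, a_1 = 3.
Setting the coefficient of each power of x to zero and solving order by order (substituting the coefficients already found):
  x^0: 2 a_2 - a_0 = 0  ->  2 a_2 = a_0 = -1  ->  a_2 = -1/2
  x^1: 6 a_3 = 0  ->  a_3 = 0
  x^2: 12 a_4 - a_2 = 0  ->  12 a_4 = a_2 = -1/2  ->  a_4 = -1/24
  x^3: 20 a_5 - 4 a_3 = 0  ->  20 a_5 = 4 a_3 = 0  ->  a_5 = 0
Truncated series: y(x) = -1 + 3 x - (1/2) x^2 - (1/24) x^4 + O(x^6).

a_0 = -1; a_1 = 3; a_2 = -1/2; a_3 = 0; a_4 = -1/24; a_5 = 0


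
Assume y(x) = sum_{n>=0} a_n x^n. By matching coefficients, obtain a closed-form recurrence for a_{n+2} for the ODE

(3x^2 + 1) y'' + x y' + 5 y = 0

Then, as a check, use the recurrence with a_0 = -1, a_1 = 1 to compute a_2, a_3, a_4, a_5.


Substitute y = sum_n a_n x^n.
(1 + 3 x^2) y'' contributes (n+2)(n+1) a_{n+2} + 3 n(n-1) a_n at x^n.
x y'(x) contributes n a_n at x^n.
5 y(x) contributes 5 a_n at x^n.
Matching x^n: (n+2)(n+1) a_{n+2} + (3 n(n-1) + n + 5) a_n = 0.
Thus a_{n+2} = (-3 n(n-1) - n - 5) / ((n+1)(n+2)) * a_n.

Check with a_0 = -1, a_1 = 1 (apply the recurrence for n = 0, 1, 2, 3): a_0 = -1, a_1 = 1, a_2 = 5/2, a_3 = -1, a_4 = -65/24, a_5 = 13/10.

a_(n+2) = (-3 n(n-1) - n - 5) / ((n+1)(n+2)) * a_n; check: a_0 = -1, a_1 = 1, a_2 = 5/2, a_3 = -1, a_4 = -65/24, a_5 = 13/10


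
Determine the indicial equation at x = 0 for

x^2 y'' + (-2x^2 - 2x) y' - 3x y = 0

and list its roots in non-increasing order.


Divide by x^2 to reach normal form y'' + P_1(x) y' + P_2(x) y = 0 with P_1(x) = -2 - 2/x and P_2(x) = -3/x.
x = 0 is a singular point because the y'-coefficient -2 - 2/x has a pole at x = 0 and the y-coefficient -3/x has a pole at x = 0.
It is a regular singular point because x P_1(x) = p(x) = -2x - 2 and x^2 P_2(x) = q(x) = -3x are polynomials, hence analytic at x = 0.
p(0) = -2,  q(0) = 0.
Indicial equation: r(r-1) + p(0) r + q(0) = 0, i.e. r^2 + (p(0) - 1) r + q(0) = 0, i.e. r^2 - 3 r = 0.
Discriminant: (-3)^2 - 4(0) = 9, so r = (3 ± 3)/2.
Solving: r_1 = 3, r_2 = 0.

indicial: r^2 - 3 r = 0; roots r_1 = 3, r_2 = 0


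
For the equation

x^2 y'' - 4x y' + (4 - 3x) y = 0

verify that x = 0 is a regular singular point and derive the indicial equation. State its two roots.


Divide by x^2 to reach normal form y'' + P_1(x) y' + P_2(x) y = 0 with P_1(x) = -4/x and P_2(x) = -3/x + 4/x^2.
x = 0 is a singular point because the y'-coefficient -4/x has a pole at x = 0 and the y-coefficient -3/x + 4/x^2 has a pole at x = 0.
It is a regular singular point because x P_1(x) = p(x) = -4 and x^2 P_2(x) = q(x) = 4 - 3x are polynomials, hence analytic at x = 0.
p(0) = -4,  q(0) = 4.
Indicial equation: r(r-1) + p(0) r + q(0) = 0, i.e. r^2 + (p(0) - 1) r + q(0) = 0, i.e. r^2 - 5 r + 4 = 0.
Discriminant: (-5)^2 - 4(4) = 9, so r = (5 ± 3)/2.
Solving: r_1 = 4, r_2 = 1.

indicial: r^2 - 5 r + 4 = 0; roots r_1 = 4, r_2 = 1


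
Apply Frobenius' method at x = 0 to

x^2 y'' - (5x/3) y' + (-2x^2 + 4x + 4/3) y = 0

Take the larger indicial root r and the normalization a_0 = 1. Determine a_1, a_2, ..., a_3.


Write in Frobenius form y'' + (p(x)/x) y' + (q(x)/x^2) y = 0:
  p(x) = -5/3,  q(x) = -2x^2 + 4x + 4/3.
Indicial equation: r(r-1) + (-5/3) r + (4/3) = 0 -> roots r_1 = 2, r_2 = 2/3.
Take r = r_1 = 2. Let y(x) = x^r sum_{n>=0} a_n x^n with a_0 = 1.
Substitute y = x^r sum a_n x^n and match x^{r+n}. The recurrence is
  D(n) a_n + 4 a_{n-1} - 2 a_{n-2} = 0,  where D(n) = (r+n)(r+n-1) + (-5/3)(r+n) + (4/3).
  a_n = [-4 a_{n-1} + 2 a_{n-2}] / D(n).
Since the indicial polynomial factors as (r - r_1)(r - r_2), D(n) = (r_1 + n - r_1)(r_1 + n - r_2) = n(n + 4/3).
Evaluating step by step (a_0 = 1):
  n = 1: D(1) = 1(1 + 4/3) = 7/3; numerator = -4(1) = -4; a_1 = (-4)/(7/3) = -12/7
  n = 2: D(2) = 2(2 + 4/3) = 20/3; numerator = -4(-12/7) + 2(1) = 62/7; a_2 = (62/7)/(20/3) = 93/70
  n = 3: D(3) = 3(3 + 4/3) = 13; numerator = -4(93/70) + 2(-12/7) = -306/35; a_3 = (-306/35)/(13) = -306/455

r = 2; a_0 = 1; a_1 = -12/7; a_2 = 93/70; a_3 = -306/455


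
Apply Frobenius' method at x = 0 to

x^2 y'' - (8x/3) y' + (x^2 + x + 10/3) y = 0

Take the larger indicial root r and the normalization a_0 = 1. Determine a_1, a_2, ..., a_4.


Write in Frobenius form y'' + (p(x)/x) y' + (q(x)/x^2) y = 0:
  p(x) = -8/3,  q(x) = x^2 + x + 10/3.
Indicial equation: r(r-1) + (-8/3) r + (10/3) = 0 -> roots r_1 = 2, r_2 = 5/3.
Take r = r_1 = 2. Let y(x) = x^r sum_{n>=0} a_n x^n with a_0 = 1.
Substitute y = x^r sum a_n x^n and match x^{r+n}. The recurrence is
  D(n) a_n + 1 a_{n-1} + 1 a_{n-2} = 0,  where D(n) = (r+n)(r+n-1) + (-8/3)(r+n) + (10/3).
  a_n = [-1 a_{n-1} - 1 a_{n-2}] / D(n).
Since the indicial polynomial factors as (r - r_1)(r - r_2), D(n) = (r_1 + n - r_1)(r_1 + n - r_2) = n(n + 1/3).
Evaluating step by step (a_0 = 1):
  n = 1: D(1) = 1(1 + 1/3) = 4/3; numerator = -1(1) = -1; a_1 = (-1)/(4/3) = -3/4
  n = 2: D(2) = 2(2 + 1/3) = 14/3; numerator = -1(-3/4) - 1(1) = -1/4; a_2 = (-1/4)/(14/3) = -3/56
  n = 3: D(3) = 3(3 + 1/3) = 10; numerator = -1(-3/56) - 1(-3/4) = 45/56; a_3 = (45/56)/(10) = 9/112
  n = 4: D(4) = 4(4 + 1/3) = 52/3; numerator = -1(9/112) - 1(-3/56) = -3/112; a_4 = (-3/112)/(52/3) = -9/5824

r = 2; a_0 = 1; a_1 = -3/4; a_2 = -3/56; a_3 = 9/112; a_4 = -9/5824


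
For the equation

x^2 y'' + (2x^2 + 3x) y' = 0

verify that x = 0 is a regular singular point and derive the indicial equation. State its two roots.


Divide by x^2 to reach normal form y'' + P_1(x) y' + P_2(x) y = 0 with P_1(x) = 2 + 3/x and P_2(x) = 0.
x = 0 is a singular point because the y'-coefficient 2 + 3/x has a pole at x = 0.
It is a regular singular point because x P_1(x) = p(x) = 2x + 3 and x^2 P_2(x) = q(x) = 0 are polynomials, hence analytic at x = 0.
p(0) = 3,  q(0) = 0.
Indicial equation: r(r-1) + p(0) r + q(0) = 0, i.e. r^2 + (p(0) - 1) r + q(0) = 0, i.e. r^2 + 2 r = 0.
Discriminant: (2)^2 - 4(0) = 4, so r = (-2 ± 2)/2.
Solving: r_1 = 0, r_2 = -2.

indicial: r^2 + 2 r = 0; roots r_1 = 0, r_2 = -2


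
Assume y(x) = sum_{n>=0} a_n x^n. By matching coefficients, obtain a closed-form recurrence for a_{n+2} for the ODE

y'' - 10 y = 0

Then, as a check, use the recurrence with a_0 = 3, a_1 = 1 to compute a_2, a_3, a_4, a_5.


Substitute y = sum_n a_n x^n into y'' + (const) y = 0.
y''(x) = sum_{n>=0} (n+2)(n+1) a_{n+2} x^n.
The ODE becomes sum_n [(n+2)(n+1) a_{n+2} - 10 a_n] x^n = 0.
Setting each coefficient to zero gives the recurrence:
  (n+2)(n+1) a_{n+2} - 10 a_n = 0,
  a_{n+2} = 10 / ((n+1)(n+2)) a_n.

Check with a_0 = 3, a_1 = 1 (apply the recurrence for n = 0, 1, 2, 3): a_0 = 3, a_1 = 1, a_2 = 15, a_3 = 5/3, a_4 = 25/2, a_5 = 5/6.

a_{n+2} = 10/((n+1)(n+2)) * a_n; check: a_0 = 3, a_1 = 1, a_2 = 15, a_3 = 5/3, a_4 = 25/2, a_5 = 5/6


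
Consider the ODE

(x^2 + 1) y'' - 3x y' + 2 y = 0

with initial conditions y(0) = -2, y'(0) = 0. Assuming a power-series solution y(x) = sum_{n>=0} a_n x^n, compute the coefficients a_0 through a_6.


Ansatz: y(x) = sum_{n>=0} a_n x^n, so y'(x) = sum_{n>=1} n a_n x^(n-1) and y''(x) = sum_{n>=2} n(n-1) a_n x^(n-2).
Substitute into P(x) y'' + Q(x) y' + R(x) y = 0 with P(x) = x^2 + 1, Q(x) = -3x, R(x) = 2, and match powers of x.
Initial conditions: a_0 = -2, a_1 = 0.
Setting the coefficient of each power of x to zero and solving order by order (substituting the coefficients already found):
  x^0: 2 a_2 + 2 a_0 = 0  ->  2 a_2 = -2 a_0 = 4  ->  a_2 = 2
  x^1: 6 a_3 - a_1 = 0  ->  6 a_3 = a_1 = 0  ->  a_3 = 0
  x^2: 12 a_4 - 2 a_2 = 0  ->  12 a_4 = 2 a_2 = 4  ->  a_4 = 1/3
  x^3: 20 a_5 - a_3 = 0  ->  20 a_5 = a_3 = 0  ->  a_5 = 0
  x^4: 30 a_6 + 2 a_4 = 0  ->  30 a_6 = -2 a_4 = -2/3  ->  a_6 = -1/45
Truncated series: y(x) = -2 + 2 x^2 + (1/3) x^4 - (1/45) x^6 + O(x^7).

a_0 = -2; a_1 = 0; a_2 = 2; a_3 = 0; a_4 = 1/3; a_5 = 0; a_6 = -1/45


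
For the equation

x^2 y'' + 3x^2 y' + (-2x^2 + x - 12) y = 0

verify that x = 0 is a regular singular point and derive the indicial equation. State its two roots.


Divide by x^2 to reach normal form y'' + P_1(x) y' + P_2(x) y = 0 with P_1(x) = 3 and P_2(x) = -2 + 1/x - 12/x^2.
x = 0 is a singular point because the y-coefficient -2 + 1/x - 12/x^2 has a pole at x = 0.
It is a regular singular point because x P_1(x) = p(x) = 3x and x^2 P_2(x) = q(x) = -2x^2 + x - 12 are polynomials, hence analytic at x = 0.
p(0) = 0,  q(0) = -12.
Indicial equation: r(r-1) + p(0) r + q(0) = 0, i.e. r^2 + (p(0) - 1) r + q(0) = 0, i.e. r^2 - 1 r - 12 = 0.
Discriminant: (-1)^2 - 4(-12) = 49, so r = (1 ± 7)/2.
Solving: r_1 = 4, r_2 = -3.

indicial: r^2 - 1 r - 12 = 0; roots r_1 = 4, r_2 = -3


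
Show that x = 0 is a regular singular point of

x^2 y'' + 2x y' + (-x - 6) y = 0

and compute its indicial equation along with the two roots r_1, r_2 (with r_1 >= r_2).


Divide by x^2 to reach normal form y'' + P_1(x) y' + P_2(x) y = 0 with P_1(x) = 2/x and P_2(x) = -1/x - 6/x^2.
x = 0 is a singular point because the y'-coefficient 2/x has a pole at x = 0 and the y-coefficient -1/x - 6/x^2 has a pole at x = 0.
It is a regular singular point because x P_1(x) = p(x) = 2 and x^2 P_2(x) = q(x) = -x - 6 are polynomials, hence analytic at x = 0.
p(0) = 2,  q(0) = -6.
Indicial equation: r(r-1) + p(0) r + q(0) = 0, i.e. r^2 + (p(0) - 1) r + q(0) = 0, i.e. r^2 + 1 r - 6 = 0.
Discriminant: (1)^2 - 4(-6) = 25, so r = (-1 ± 5)/2.
Solving: r_1 = 2, r_2 = -3.

indicial: r^2 + 1 r - 6 = 0; roots r_1 = 2, r_2 = -3


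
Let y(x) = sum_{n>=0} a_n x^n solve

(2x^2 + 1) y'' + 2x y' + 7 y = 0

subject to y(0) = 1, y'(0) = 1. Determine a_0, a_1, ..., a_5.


Ansatz: y(x) = sum_{n>=0} a_n x^n, so y'(x) = sum_{n>=1} n a_n x^(n-1) and y''(x) = sum_{n>=2} n(n-1) a_n x^(n-2).
Substitute into P(x) y'' + Q(x) y' + R(x) y = 0 with P(x) = 2x^2 + 1, Q(x) = 2x, R(x) = 7, and match powers of x.
Initial conditions: a_0 = 1, a_1 = 1.
Setting the coefficient of each power of x to zero and solving order by order (substituting the coefficients already found):
  x^0: 2 a_2 + 7 a_0 = 0  ->  2 a_2 = -7 a_0 = -7  ->  a_2 = -7/2
  x^1: 6 a_3 + 9 a_1 = 0  ->  6 a_3 = -9 a_1 = -9  ->  a_3 = -3/2
  x^2: 12 a_4 + 15 a_2 = 0  ->  12 a_4 = -15 a_2 = 105/2  ->  a_4 = 35/8
  x^3: 20 a_5 + 25 a_3 = 0  ->  20 a_5 = -25 a_3 = 75/2  ->  a_5 = 15/8
Truncated series: y(x) = 1 + x - (7/2) x^2 - (3/2) x^3 + (35/8) x^4 + (15/8) x^5 + O(x^6).

a_0 = 1; a_1 = 1; a_2 = -7/2; a_3 = -3/2; a_4 = 35/8; a_5 = 15/8


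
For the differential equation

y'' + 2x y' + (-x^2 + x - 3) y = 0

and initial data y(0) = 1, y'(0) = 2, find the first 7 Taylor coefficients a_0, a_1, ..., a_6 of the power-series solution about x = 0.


Ansatz: y(x) = sum_{n>=0} a_n x^n, so y'(x) = sum_{n>=1} n a_n x^(n-1) and y''(x) = sum_{n>=2} n(n-1) a_n x^(n-2).
Substitute into P(x) y'' + Q(x) y' + R(x) y = 0 with P(x) = 1, Q(x) = 2x, R(x) = -x^2 + x - 3, and match powers of x.
Initial conditions: a_0 = 1, a_1 = 2.
Setting the coefficient of each power of x to zero and solving order by order (substituting the coefficients already found):
  x^0: 2 a_2 - 3 a_0 = 0  ->  2 a_2 = 3 a_0 = 3  ->  a_2 = 3/2
  x^1: 6 a_3 - a_1 + a_0 = 0  ->  6 a_3 = a_1 - a_0 = 1  ->  a_3 = 1/6
  x^2: 12 a_4 + a_2 + a_1 - a_0 = 0  ->  12 a_4 = -a_2 - a_1 + a_0 = -5/2  ->  a_4 = -5/24
  x^3: 20 a_5 + 3 a_3 + a_2 - a_1 = 0  ->  20 a_5 = -3 a_3 - a_2 + a_1 = 0  ->  a_5 = 0
  x^4: 30 a_6 + 5 a_4 + a_3 - a_2 = 0  ->  30 a_6 = -5 a_4 - a_3 + a_2 = 19/8  ->  a_6 = 19/240
Truncated series: y(x) = 1 + 2 x + (3/2) x^2 + (1/6) x^3 - (5/24) x^4 + (19/240) x^6 + O(x^7).

a_0 = 1; a_1 = 2; a_2 = 3/2; a_3 = 1/6; a_4 = -5/24; a_5 = 0; a_6 = 19/240


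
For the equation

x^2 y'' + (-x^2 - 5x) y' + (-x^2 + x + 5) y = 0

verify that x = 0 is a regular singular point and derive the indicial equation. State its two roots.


Divide by x^2 to reach normal form y'' + P_1(x) y' + P_2(x) y = 0 with P_1(x) = -1 - 5/x and P_2(x) = -1 + 1/x + 5/x^2.
x = 0 is a singular point because the y'-coefficient -1 - 5/x has a pole at x = 0 and the y-coefficient -1 + 1/x + 5/x^2 has a pole at x = 0.
It is a regular singular point because x P_1(x) = p(x) = -x - 5 and x^2 P_2(x) = q(x) = -x^2 + x + 5 are polynomials, hence analytic at x = 0.
p(0) = -5,  q(0) = 5.
Indicial equation: r(r-1) + p(0) r + q(0) = 0, i.e. r^2 + (p(0) - 1) r + q(0) = 0, i.e. r^2 - 6 r + 5 = 0.
Discriminant: (-6)^2 - 4(5) = 16, so r = (6 ± 4)/2.
Solving: r_1 = 5, r_2 = 1.

indicial: r^2 - 6 r + 5 = 0; roots r_1 = 5, r_2 = 1


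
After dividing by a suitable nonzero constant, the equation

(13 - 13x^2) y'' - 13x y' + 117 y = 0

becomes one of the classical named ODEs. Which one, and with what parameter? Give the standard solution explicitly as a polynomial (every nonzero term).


All three coefficients share the factor 13; dividing through by 13 gives  (1 - x^2) y'' - x y' + 9 y = 0.
This matches the Chebyshev equation (1 - x^2) y'' - x y' + n^2 y = 0 (note the -x y' term, not -2x y') with n^2 = 9, so n = 3; the polynomial solution is T_3(x).
With y = sum_k a_k x^k, matching x^k gives (k+2)(k+1) a_{k+2} = (k^2 - n^2) a_k = (k - 3)(k + 3) a_k. The right side vanishes at k = 3, so the series with the parity of 3 terminates at degree 3.
Standard normalization: leading coefficient of T_n is 2^(n-1), so a_3 = 2^2 = 4. Work downward with a_k = (k+1)(k+2) a_{k+2} / ((k - 3)(k + 3)):
  a_1 = (2)(3)(4) / ((1 - 3)(1 + 3)) = 24/(-8) = -3
Hence T_3(x) = 4 x^3 - 3 x.

T_3(x); series = 4 x^3 - 3 x


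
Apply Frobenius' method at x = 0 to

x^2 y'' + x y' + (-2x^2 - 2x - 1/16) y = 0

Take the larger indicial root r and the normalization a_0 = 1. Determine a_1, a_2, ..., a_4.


Write in Frobenius form y'' + (p(x)/x) y' + (q(x)/x^2) y = 0:
  p(x) = 1,  q(x) = -2x^2 - 2x - 1/16.
Indicial equation: r(r-1) + (1) r + (-1/16) = 0 -> roots r_1 = 1/4, r_2 = -1/4.
Take r = r_1 = 1/4. Let y(x) = x^r sum_{n>=0} a_n x^n with a_0 = 1.
Substitute y = x^r sum a_n x^n and match x^{r+n}. The recurrence is
  D(n) a_n - 2 a_{n-1} - 2 a_{n-2} = 0,  where D(n) = (r+n)(r+n-1) + (1)(r+n) + (-1/16).
  a_n = [2 a_{n-1} + 2 a_{n-2}] / D(n).
Since the indicial polynomial factors as (r - r_1)(r - r_2), D(n) = (r_1 + n - r_1)(r_1 + n - r_2) = n(n + 1/2).
Evaluating step by step (a_0 = 1):
  n = 1: D(1) = 1(1 + 1/2) = 3/2; numerator = 2(1) = 2; a_1 = (2)/(3/2) = 4/3
  n = 2: D(2) = 2(2 + 1/2) = 5; numerator = 2(4/3) + 2(1) = 14/3; a_2 = (14/3)/(5) = 14/15
  n = 3: D(3) = 3(3 + 1/2) = 21/2; numerator = 2(14/15) + 2(4/3) = 68/15; a_3 = (68/15)/(21/2) = 136/315
  n = 4: D(4) = 4(4 + 1/2) = 18; numerator = 2(136/315) + 2(14/15) = 172/63; a_4 = (172/63)/(18) = 86/567

r = 1/4; a_0 = 1; a_1 = 4/3; a_2 = 14/15; a_3 = 136/315; a_4 = 86/567


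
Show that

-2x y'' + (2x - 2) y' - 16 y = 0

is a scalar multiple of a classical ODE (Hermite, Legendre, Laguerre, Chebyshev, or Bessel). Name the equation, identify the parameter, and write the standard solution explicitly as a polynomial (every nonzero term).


All three coefficients share the factor -2; dividing through by -2 gives  x y'' + (1 - x) y' + 8 y = 0.
This matches the Laguerre equation x y'' + (1 - x) y' + n y = 0 with n = 8; the polynomial solution is L_8(x).
With y = sum_k a_k x^k, matching x^k gives (k+1)k a_{k+1} + (k+1) a_{k+1} - k a_k + n a_k = 0, i.e. (k+1)^2 a_{k+1} = (k - n) a_k = (k - 8) a_k. The right side vanishes at k = 8, so the series terminates at degree 8.
Standard normalization L_n(0) = 1 gives a_0 = 1. Work upward with a_{k+1} = (k - 8) a_k / (k+1)^2:
  a_1 = (0 - 8)(1) / 1^2 = -8/1 = -8
  a_2 = (1 - 8)(-8) / 2^2 = 56/4 = 14
  a_3 = (2 - 8)(14) / 3^2 = -84/9 = -28/3
  a_4 = (3 - 8)(-28/3) / 4^2 = (140/3)/16 = 35/12
  a_5 = (4 - 8)(35/12) / 5^2 = (-35/3)/25 = -7/15
  a_6 = (5 - 8)(-7/15) / 6^2 = (7/5)/36 = 7/180
  a_7 = (6 - 8)(7/180) / 7^2 = (-7/90)/49 = -1/630
  a_8 = (7 - 8)(-1/630) / 8^2 = (1/630)/64 = 1/40320
Hence L_8(x) = x^8/40320 - x^7/630 + 7 x^6/180 - 7 x^5/15 + 35 x^4/12 - 28 x^3/3 + 14 x^2 - 8 x + 1.

L_8(x); series = x^8/40320 - x^7/630 + 7 x^6/180 - 7 x^5/15 + 35 x^4/12 - 28 x^3/3 + 14 x^2 - 8 x + 1


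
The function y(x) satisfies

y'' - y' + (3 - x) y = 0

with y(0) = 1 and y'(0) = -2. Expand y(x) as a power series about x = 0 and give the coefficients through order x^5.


Ansatz: y(x) = sum_{n>=0} a_n x^n, so y'(x) = sum_{n>=1} n a_n x^(n-1) and y''(x) = sum_{n>=2} n(n-1) a_n x^(n-2).
Substitute into P(x) y'' + Q(x) y' + R(x) y = 0 with P(x) = 1, Q(x) = -1, R(x) = 3 - x, and match powers of x.
Initial conditions: a_0 = 1, a_1 = -2.
Setting the coefficient of each power of x to zero and solving order by order (substituting the coefficients already found):
  x^0: 2 a_2 - a_1 + 3 a_0 = 0  ->  2 a_2 = a_1 - 3 a_0 = -5  ->  a_2 = -5/2
  x^1: 6 a_3 - 2 a_2 + 3 a_1 - a_0 = 0  ->  6 a_3 = 2 a_2 - 3 a_1 + a_0 = 2  ->  a_3 = 1/3
  x^2: 12 a_4 - 3 a_3 + 3 a_2 - a_1 = 0  ->  12 a_4 = 3 a_3 - 3 a_2 + a_1 = 13/2  ->  a_4 = 13/24
  x^3: 20 a_5 - 4 a_4 + 3 a_3 - a_2 = 0  ->  20 a_5 = 4 a_4 - 3 a_3 + a_2 = -4/3  ->  a_5 = -1/15
Truncated series: y(x) = 1 - 2 x - (5/2) x^2 + (1/3) x^3 + (13/24) x^4 - (1/15) x^5 + O(x^6).

a_0 = 1; a_1 = -2; a_2 = -5/2; a_3 = 1/3; a_4 = 13/24; a_5 = -1/15


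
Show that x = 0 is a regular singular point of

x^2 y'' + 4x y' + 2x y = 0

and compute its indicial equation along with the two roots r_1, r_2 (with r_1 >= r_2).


Divide by x^2 to reach normal form y'' + P_1(x) y' + P_2(x) y = 0 with P_1(x) = 4/x and P_2(x) = 2/x.
x = 0 is a singular point because the y'-coefficient 4/x has a pole at x = 0 and the y-coefficient 2/x has a pole at x = 0.
It is a regular singular point because x P_1(x) = p(x) = 4 and x^2 P_2(x) = q(x) = 2x are polynomials, hence analytic at x = 0.
p(0) = 4,  q(0) = 0.
Indicial equation: r(r-1) + p(0) r + q(0) = 0, i.e. r^2 + (p(0) - 1) r + q(0) = 0, i.e. r^2 + 3 r = 0.
Discriminant: (3)^2 - 4(0) = 9, so r = (-3 ± 3)/2.
Solving: r_1 = 0, r_2 = -3.

indicial: r^2 + 3 r = 0; roots r_1 = 0, r_2 = -3


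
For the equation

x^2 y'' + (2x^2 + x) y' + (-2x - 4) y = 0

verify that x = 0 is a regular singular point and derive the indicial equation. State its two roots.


Divide by x^2 to reach normal form y'' + P_1(x) y' + P_2(x) y = 0 with P_1(x) = 2 + 1/x and P_2(x) = -2/x - 4/x^2.
x = 0 is a singular point because the y'-coefficient 2 + 1/x has a pole at x = 0 and the y-coefficient -2/x - 4/x^2 has a pole at x = 0.
It is a regular singular point because x P_1(x) = p(x) = 2x + 1 and x^2 P_2(x) = q(x) = -2x - 4 are polynomials, hence analytic at x = 0.
p(0) = 1,  q(0) = -4.
Indicial equation: r(r-1) + p(0) r + q(0) = 0, i.e. r^2 + (p(0) - 1) r + q(0) = 0, i.e. r^2 - 4 = 0.
Discriminant: (0)^2 - 4(-4) = 16, so r = (0 ± 4)/2.
Solving: r_1 = 2, r_2 = -2.

indicial: r^2 - 4 = 0; roots r_1 = 2, r_2 = -2


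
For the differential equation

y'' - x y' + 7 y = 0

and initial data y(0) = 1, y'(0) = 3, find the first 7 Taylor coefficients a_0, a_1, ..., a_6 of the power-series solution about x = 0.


Ansatz: y(x) = sum_{n>=0} a_n x^n, so y'(x) = sum_{n>=1} n a_n x^(n-1) and y''(x) = sum_{n>=2} n(n-1) a_n x^(n-2).
Substitute into P(x) y'' + Q(x) y' + R(x) y = 0 with P(x) = 1, Q(x) = -x, R(x) = 7, and match powers of x.
Initial conditions: a_0 = 1, a_1 = 3.
Setting the coefficient of each power of x to zero and solving order by order (substituting the coefficients already found):
  x^0: 2 a_2 + 7 a_0 = 0  ->  2 a_2 = -7 a_0 = -7  ->  a_2 = -7/2
  x^1: 6 a_3 + 6 a_1 = 0  ->  6 a_3 = -6 a_1 = -18  ->  a_3 = -3
  x^2: 12 a_4 + 5 a_2 = 0  ->  12 a_4 = -5 a_2 = 35/2  ->  a_4 = 35/24
  x^3: 20 a_5 + 4 a_3 = 0  ->  20 a_5 = -4 a_3 = 12  ->  a_5 = 3/5
  x^4: 30 a_6 + 3 a_4 = 0  ->  30 a_6 = -3 a_4 = -35/8  ->  a_6 = -7/48
Truncated series: y(x) = 1 + 3 x - (7/2) x^2 - 3 x^3 + (35/24) x^4 + (3/5) x^5 - (7/48) x^6 + O(x^7).

a_0 = 1; a_1 = 3; a_2 = -7/2; a_3 = -3; a_4 = 35/24; a_5 = 3/5; a_6 = -7/48


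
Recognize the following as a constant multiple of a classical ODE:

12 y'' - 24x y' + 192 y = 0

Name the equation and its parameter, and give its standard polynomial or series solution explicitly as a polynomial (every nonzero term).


All three coefficients share the factor 12; dividing through by 12 gives  y'' - 2x y' + 16 y = 0.
This matches the Hermite equation y'' - 2x y' + 2n y = 0 with 2n = 16, so n = 8; the polynomial solution is H_8(x).
With y = sum_k a_k x^k, matching x^k gives (k+2)(k+1) a_{k+2} = 2(k - n) a_k = 2(k - 8) a_k. The right side vanishes at k = 8, so the series with the parity of 8 terminates at degree 8.
Standard normalization: leading coefficient of H_n is 2^n, so a_8 = 2^8 = 256. Work downward with a_k = (k+1)(k+2) a_{k+2} / (2(k - n)):
  a_6 = (7)(8)(256) / (2(6 - 8)) = 14336/(-4) = -3584
  a_4 = (5)(6)(-3584) / (2(4 - 8)) = -107520/(-8) = 13440
  a_2 = (3)(4)(13440) / (2(2 - 8)) = 161280/(-12) = -13440
  a_0 = (1)(2)(-13440) / (2(0 - 8)) = -26880/(-16) = 1680
Hence H_8(x) = 256 x^8 - 3584 x^6 + 13440 x^4 - 13440 x^2 + 1680.

H_8(x); series = 256 x^8 - 3584 x^6 + 13440 x^4 - 13440 x^2 + 1680


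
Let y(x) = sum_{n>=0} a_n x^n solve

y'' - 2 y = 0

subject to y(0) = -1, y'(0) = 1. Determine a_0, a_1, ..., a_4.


Ansatz: y(x) = sum_{n>=0} a_n x^n, so y'(x) = sum_{n>=1} n a_n x^(n-1) and y''(x) = sum_{n>=2} n(n-1) a_n x^(n-2).
Substitute into P(x) y'' + Q(x) y' + R(x) y = 0 with P(x) = 1, Q(x) = 0, R(x) = -2, and match powers of x.
Initial conditions: a_0 = -1, a_1 = 1.
Setting the coefficient of each power of x to zero and solving order by order (substituting the coefficients already found):
  x^0: 2 a_2 - 2 a_0 = 0  ->  2 a_2 = 2 a_0 = -2  ->  a_2 = -1
  x^1: 6 a_3 - 2 a_1 = 0  ->  6 a_3 = 2 a_1 = 2  ->  a_3 = 1/3
  x^2: 12 a_4 - 2 a_2 = 0  ->  12 a_4 = 2 a_2 = -2  ->  a_4 = -1/6
Truncated series: y(x) = -1 + x - x^2 + (1/3) x^3 - (1/6) x^4 + O(x^5).

a_0 = -1; a_1 = 1; a_2 = -1; a_3 = 1/3; a_4 = -1/6


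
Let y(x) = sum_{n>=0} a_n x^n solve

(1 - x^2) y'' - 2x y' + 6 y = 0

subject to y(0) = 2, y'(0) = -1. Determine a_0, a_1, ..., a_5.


Ansatz: y(x) = sum_{n>=0} a_n x^n, so y'(x) = sum_{n>=1} n a_n x^(n-1) and y''(x) = sum_{n>=2} n(n-1) a_n x^(n-2).
Substitute into P(x) y'' + Q(x) y' + R(x) y = 0 with P(x) = 1 - x^2, Q(x) = -2x, R(x) = 6, and match powers of x.
Initial conditions: a_0 = 2, a_1 = -1.
Setting the coefficient of each power of x to zero and solving order by order (substituting the coefficients already found):
  x^0: 2 a_2 + 6 a_0 = 0  ->  2 a_2 = -6 a_0 = -12  ->  a_2 = -6
  x^1: 6 a_3 + 4 a_1 = 0  ->  6 a_3 = -4 a_1 = 4  ->  a_3 = 2/3
  x^2: 12 a_4 = 0  ->  a_4 = 0
  x^3: 20 a_5 - 6 a_3 = 0  ->  20 a_5 = 6 a_3 = 4  ->  a_5 = 1/5
Truncated series: y(x) = 2 - x - 6 x^2 + (2/3) x^3 + (1/5) x^5 + O(x^6).

a_0 = 2; a_1 = -1; a_2 = -6; a_3 = 2/3; a_4 = 0; a_5 = 1/5


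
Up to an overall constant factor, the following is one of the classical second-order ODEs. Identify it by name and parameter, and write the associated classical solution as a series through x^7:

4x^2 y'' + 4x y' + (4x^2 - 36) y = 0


All three coefficients share the factor 4; dividing through by 4 gives  x^2 y'' + x y' + (x^2 - 9) y = 0.
This matches the Bessel equation x^2 y'' + x y' + (x^2 - nu^2) y = 0 with nu^2 = 9, so nu = 3; the solution bounded at x = 0 is J_3(x).
Frobenius at x = 0: indicial roots ±nu; for r = nu the recurrence k(k + 2nu) c_k = -c_{k-2} gives the standard series J_nu(x) = sum_{k>=0} (-1)^k / (k! (k+nu)!) (x/2)^(2k+nu). Evaluate the first 3 terms:
  k = 0: (-1)^0 / (0! * 3! * 2^3) x^3 = 1/(1*6*8) x^3 = (1/48) x^3
  k = 1: (-1)^1 / (1! * 4! * 2^5) x^5 = -1/(1*24*32) x^5 = (-1/768) x^5
  k = 2: (-1)^2 / (2! * 5! * 2^7) x^7 = 1/(2*120*128) x^7 = (1/30720) x^7
Hence J_3(x) = x^7/30720 - x^5/768 + x^3/48 + ....

J_3(x); series = x^7/30720 - x^5/768 + x^3/48


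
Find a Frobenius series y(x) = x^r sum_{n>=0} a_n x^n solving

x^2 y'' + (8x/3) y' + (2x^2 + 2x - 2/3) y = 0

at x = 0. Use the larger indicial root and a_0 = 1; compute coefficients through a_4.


Write in Frobenius form y'' + (p(x)/x) y' + (q(x)/x^2) y = 0:
  p(x) = 8/3,  q(x) = 2x^2 + 2x - 2/3.
Indicial equation: r(r-1) + (8/3) r + (-2/3) = 0 -> roots r_1 = 1/3, r_2 = -2.
Take r = r_1 = 1/3. Let y(x) = x^r sum_{n>=0} a_n x^n with a_0 = 1.
Substitute y = x^r sum a_n x^n and match x^{r+n}. The recurrence is
  D(n) a_n + 2 a_{n-1} + 2 a_{n-2} = 0,  where D(n) = (r+n)(r+n-1) + (8/3)(r+n) + (-2/3).
  a_n = [-2 a_{n-1} - 2 a_{n-2}] / D(n).
Since the indicial polynomial factors as (r - r_1)(r - r_2), D(n) = (r_1 + n - r_1)(r_1 + n - r_2) = n(n + 7/3).
Evaluating step by step (a_0 = 1):
  n = 1: D(1) = 1(1 + 7/3) = 10/3; numerator = -2(1) = -2; a_1 = (-2)/(10/3) = -3/5
  n = 2: D(2) = 2(2 + 7/3) = 26/3; numerator = -2(-3/5) - 2(1) = -4/5; a_2 = (-4/5)/(26/3) = -6/65
  n = 3: D(3) = 3(3 + 7/3) = 16; numerator = -2(-6/65) - 2(-3/5) = 18/13; a_3 = (18/13)/(16) = 9/104
  n = 4: D(4) = 4(4 + 7/3) = 76/3; numerator = -2(9/104) - 2(-6/65) = 3/260; a_4 = (3/260)/(76/3) = 9/19760

r = 1/3; a_0 = 1; a_1 = -3/5; a_2 = -6/65; a_3 = 9/104; a_4 = 9/19760


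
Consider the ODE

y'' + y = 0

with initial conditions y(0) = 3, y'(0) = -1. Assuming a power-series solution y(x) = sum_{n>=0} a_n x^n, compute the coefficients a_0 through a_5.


Ansatz: y(x) = sum_{n>=0} a_n x^n, so y'(x) = sum_{n>=1} n a_n x^(n-1) and y''(x) = sum_{n>=2} n(n-1) a_n x^(n-2).
Substitute into P(x) y'' + Q(x) y' + R(x) y = 0 with P(x) = 1, Q(x) = 0, R(x) = 1, and match powers of x.
Initial conditions: a_0 = 3, a_1 = -1.
Setting the coefficient of each power of x to zero and solving order by order (substituting the coefficients already found):
  x^0: 2 a_2 + a_0 = 0  ->  2 a_2 = -a_0 = -3  ->  a_2 = -3/2
  x^1: 6 a_3 + a_1 = 0  ->  6 a_3 = -a_1 = 1  ->  a_3 = 1/6
  x^2: 12 a_4 + a_2 = 0  ->  12 a_4 = -a_2 = 3/2  ->  a_4 = 1/8
  x^3: 20 a_5 + a_3 = 0  ->  20 a_5 = -a_3 = -1/6  ->  a_5 = -1/120
Truncated series: y(x) = 3 - x - (3/2) x^2 + (1/6) x^3 + (1/8) x^4 - (1/120) x^5 + O(x^6).

a_0 = 3; a_1 = -1; a_2 = -3/2; a_3 = 1/6; a_4 = 1/8; a_5 = -1/120


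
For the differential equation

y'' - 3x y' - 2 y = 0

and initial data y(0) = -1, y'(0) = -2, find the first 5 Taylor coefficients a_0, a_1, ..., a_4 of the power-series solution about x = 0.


Ansatz: y(x) = sum_{n>=0} a_n x^n, so y'(x) = sum_{n>=1} n a_n x^(n-1) and y''(x) = sum_{n>=2} n(n-1) a_n x^(n-2).
Substitute into P(x) y'' + Q(x) y' + R(x) y = 0 with P(x) = 1, Q(x) = -3x, R(x) = -2, and match powers of x.
Initial conditions: a_0 = -1, a_1 = -2.
Setting the coefficient of each power of x to zero and solving order by order (substituting the coefficients already found):
  x^0: 2 a_2 - 2 a_0 = 0  ->  2 a_2 = 2 a_0 = -2  ->  a_2 = -1
  x^1: 6 a_3 - 5 a_1 = 0  ->  6 a_3 = 5 a_1 = -10  ->  a_3 = -5/3
  x^2: 12 a_4 - 8 a_2 = 0  ->  12 a_4 = 8 a_2 = -8  ->  a_4 = -2/3
Truncated series: y(x) = -1 - 2 x - x^2 - (5/3) x^3 - (2/3) x^4 + O(x^5).

a_0 = -1; a_1 = -2; a_2 = -1; a_3 = -5/3; a_4 = -2/3


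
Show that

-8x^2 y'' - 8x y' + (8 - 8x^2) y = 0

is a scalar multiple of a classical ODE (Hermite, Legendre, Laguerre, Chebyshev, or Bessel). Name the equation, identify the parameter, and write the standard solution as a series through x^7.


All three coefficients share the factor -8; dividing through by -8 gives  x^2 y'' + x y' + (x^2 - 1) y = 0.
This matches the Bessel equation x^2 y'' + x y' + (x^2 - nu^2) y = 0 with nu^2 = 1, so nu = 1; the solution bounded at x = 0 is J_1(x).
Frobenius at x = 0: indicial roots ±nu; for r = nu the recurrence k(k + 2nu) c_k = -c_{k-2} gives the standard series J_nu(x) = sum_{k>=0} (-1)^k / (k! (k+nu)!) (x/2)^(2k+nu). Evaluate the first 4 terms:
  k = 0: (-1)^0 / (0! * 1! * 2^1) x^1 = 1/(1*1*2) x^1 = (1/2) x^1
  k = 1: (-1)^1 / (1! * 2! * 2^3) x^3 = -1/(1*2*8) x^3 = (-1/16) x^3
  k = 2: (-1)^2 / (2! * 3! * 2^5) x^5 = 1/(2*6*32) x^5 = (1/384) x^5
  k = 3: (-1)^3 / (3! * 4! * 2^7) x^7 = -1/(6*24*128) x^7 = (-1/18432) x^7
Hence J_1(x) = -x^7/18432 + x^5/384 - x^3/16 + x/2 + ....

J_1(x); series = -x^7/18432 + x^5/384 - x^3/16 + x/2


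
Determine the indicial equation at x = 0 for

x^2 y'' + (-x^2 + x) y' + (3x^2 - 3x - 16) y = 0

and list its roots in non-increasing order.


Divide by x^2 to reach normal form y'' + P_1(x) y' + P_2(x) y = 0 with P_1(x) = -1 + 1/x and P_2(x) = 3 - 3/x - 16/x^2.
x = 0 is a singular point because the y'-coefficient -1 + 1/x has a pole at x = 0 and the y-coefficient 3 - 3/x - 16/x^2 has a pole at x = 0.
It is a regular singular point because x P_1(x) = p(x) = 1 - x and x^2 P_2(x) = q(x) = 3x^2 - 3x - 16 are polynomials, hence analytic at x = 0.
p(0) = 1,  q(0) = -16.
Indicial equation: r(r-1) + p(0) r + q(0) = 0, i.e. r^2 + (p(0) - 1) r + q(0) = 0, i.e. r^2 - 16 = 0.
Discriminant: (0)^2 - 4(-16) = 64, so r = (0 ± 8)/2.
Solving: r_1 = 4, r_2 = -4.

indicial: r^2 - 16 = 0; roots r_1 = 4, r_2 = -4


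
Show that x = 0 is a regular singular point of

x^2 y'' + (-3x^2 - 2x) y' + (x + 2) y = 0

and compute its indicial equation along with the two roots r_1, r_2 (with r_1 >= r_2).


Divide by x^2 to reach normal form y'' + P_1(x) y' + P_2(x) y = 0 with P_1(x) = -3 - 2/x and P_2(x) = 1/x + 2/x^2.
x = 0 is a singular point because the y'-coefficient -3 - 2/x has a pole at x = 0 and the y-coefficient 1/x + 2/x^2 has a pole at x = 0.
It is a regular singular point because x P_1(x) = p(x) = -3x - 2 and x^2 P_2(x) = q(x) = x + 2 are polynomials, hence analytic at x = 0.
p(0) = -2,  q(0) = 2.
Indicial equation: r(r-1) + p(0) r + q(0) = 0, i.e. r^2 + (p(0) - 1) r + q(0) = 0, i.e. r^2 - 3 r + 2 = 0.
Discriminant: (-3)^2 - 4(2) = 1, so r = (3 ± 1)/2.
Solving: r_1 = 2, r_2 = 1.

indicial: r^2 - 3 r + 2 = 0; roots r_1 = 2, r_2 = 1


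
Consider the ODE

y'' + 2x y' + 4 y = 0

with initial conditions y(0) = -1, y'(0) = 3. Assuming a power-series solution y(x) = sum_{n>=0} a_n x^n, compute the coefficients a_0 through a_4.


Ansatz: y(x) = sum_{n>=0} a_n x^n, so y'(x) = sum_{n>=1} n a_n x^(n-1) and y''(x) = sum_{n>=2} n(n-1) a_n x^(n-2).
Substitute into P(x) y'' + Q(x) y' + R(x) y = 0 with P(x) = 1, Q(x) = 2x, R(x) = 4, and match powers of x.
Initial conditions: a_0 = -1, a_1 = 3.
Setting the coefficient of each power of x to zero and solving order by order (substituting the coefficients already found):
  x^0: 2 a_2 + 4 a_0 = 0  ->  2 a_2 = -4 a_0 = 4  ->  a_2 = 2
  x^1: 6 a_3 + 6 a_1 = 0  ->  6 a_3 = -6 a_1 = -18  ->  a_3 = -3
  x^2: 12 a_4 + 8 a_2 = 0  ->  12 a_4 = -8 a_2 = -16  ->  a_4 = -4/3
Truncated series: y(x) = -1 + 3 x + 2 x^2 - 3 x^3 - (4/3) x^4 + O(x^5).

a_0 = -1; a_1 = 3; a_2 = 2; a_3 = -3; a_4 = -4/3


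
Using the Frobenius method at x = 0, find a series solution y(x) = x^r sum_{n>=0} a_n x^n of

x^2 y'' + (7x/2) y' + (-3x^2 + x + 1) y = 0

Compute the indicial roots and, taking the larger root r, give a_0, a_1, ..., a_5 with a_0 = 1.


Write in Frobenius form y'' + (p(x)/x) y' + (q(x)/x^2) y = 0:
  p(x) = 7/2,  q(x) = -3x^2 + x + 1.
Indicial equation: r(r-1) + (7/2) r + (1) = 0 -> roots r_1 = -1/2, r_2 = -2.
Take r = r_1 = -1/2. Let y(x) = x^r sum_{n>=0} a_n x^n with a_0 = 1.
Substitute y = x^r sum a_n x^n and match x^{r+n}. The recurrence is
  D(n) a_n + 1 a_{n-1} - 3 a_{n-2} = 0,  where D(n) = (r+n)(r+n-1) + (7/2)(r+n) + (1).
  a_n = [-1 a_{n-1} + 3 a_{n-2}] / D(n).
Since the indicial polynomial factors as (r - r_1)(r - r_2), D(n) = (r_1 + n - r_1)(r_1 + n - r_2) = n(n + 3/2).
Evaluating step by step (a_0 = 1):
  n = 1: D(1) = 1(1 + 3/2) = 5/2; numerator = -1(1) = -1; a_1 = (-1)/(5/2) = -2/5
  n = 2: D(2) = 2(2 + 3/2) = 7; numerator = -1(-2/5) + 3(1) = 17/5; a_2 = (17/5)/(7) = 17/35
  n = 3: D(3) = 3(3 + 3/2) = 27/2; numerator = -1(17/35) + 3(-2/5) = -59/35; a_3 = (-59/35)/(27/2) = -118/945
  n = 4: D(4) = 4(4 + 3/2) = 22; numerator = -1(-118/945) + 3(17/35) = 299/189; a_4 = (299/189)/(22) = 299/4158
  n = 5: D(5) = 5(5 + 3/2) = 65/2; numerator = -1(299/4158) + 3(-118/945) = -9283/20790; a_5 = (-9283/20790)/(65/2) = -9283/675675

r = -1/2; a_0 = 1; a_1 = -2/5; a_2 = 17/35; a_3 = -118/945; a_4 = 299/4158; a_5 = -9283/675675


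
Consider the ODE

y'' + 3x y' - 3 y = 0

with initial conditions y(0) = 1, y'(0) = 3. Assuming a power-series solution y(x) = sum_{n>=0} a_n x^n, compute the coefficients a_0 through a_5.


Ansatz: y(x) = sum_{n>=0} a_n x^n, so y'(x) = sum_{n>=1} n a_n x^(n-1) and y''(x) = sum_{n>=2} n(n-1) a_n x^(n-2).
Substitute into P(x) y'' + Q(x) y' + R(x) y = 0 with P(x) = 1, Q(x) = 3x, R(x) = -3, and match powers of x.
Initial conditions: a_0 = 1, a_1 = 3.
Setting the coefficient of each power of x to zero and solving order by order (substituting the coefficients already found):
  x^0: 2 a_2 - 3 a_0 = 0  ->  2 a_2 = 3 a_0 = 3  ->  a_2 = 3/2
  x^1: 6 a_3 = 0  ->  a_3 = 0
  x^2: 12 a_4 + 3 a_2 = 0  ->  12 a_4 = -3 a_2 = -9/2  ->  a_4 = -3/8
  x^3: 20 a_5 + 6 a_3 = 0  ->  20 a_5 = -6 a_3 = 0  ->  a_5 = 0
Truncated series: y(x) = 1 + 3 x + (3/2) x^2 - (3/8) x^4 + O(x^6).

a_0 = 1; a_1 = 3; a_2 = 3/2; a_3 = 0; a_4 = -3/8; a_5 = 0


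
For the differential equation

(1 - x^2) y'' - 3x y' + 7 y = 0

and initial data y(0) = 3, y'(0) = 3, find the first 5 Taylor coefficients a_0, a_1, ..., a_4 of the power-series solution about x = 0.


Ansatz: y(x) = sum_{n>=0} a_n x^n, so y'(x) = sum_{n>=1} n a_n x^(n-1) and y''(x) = sum_{n>=2} n(n-1) a_n x^(n-2).
Substitute into P(x) y'' + Q(x) y' + R(x) y = 0 with P(x) = 1 - x^2, Q(x) = -3x, R(x) = 7, and match powers of x.
Initial conditions: a_0 = 3, a_1 = 3.
Setting the coefficient of each power of x to zero and solving order by order (substituting the coefficients already found):
  x^0: 2 a_2 + 7 a_0 = 0  ->  2 a_2 = -7 a_0 = -21  ->  a_2 = -21/2
  x^1: 6 a_3 + 4 a_1 = 0  ->  6 a_3 = -4 a_1 = -12  ->  a_3 = -2
  x^2: 12 a_4 - a_2 = 0  ->  12 a_4 = a_2 = -21/2  ->  a_4 = -7/8
Truncated series: y(x) = 3 + 3 x - (21/2) x^2 - 2 x^3 - (7/8) x^4 + O(x^5).

a_0 = 3; a_1 = 3; a_2 = -21/2; a_3 = -2; a_4 = -7/8
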